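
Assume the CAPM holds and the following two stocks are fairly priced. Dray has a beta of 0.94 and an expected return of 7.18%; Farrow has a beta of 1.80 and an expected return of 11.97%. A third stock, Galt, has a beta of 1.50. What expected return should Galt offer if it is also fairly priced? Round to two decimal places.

10.30%

MRP (SML slope) = (11.97% − 7.18%) / (1.80 − 0.94) = 4.79% / 0.86 = 5.5698%
R_f (intercept) = 7.18% − 0.94 × 5.5698% = 1.9444%
E(R_Galt) = R_f + β × MRP = 1.9444% + 1.50 × 5.5698% = 10.30%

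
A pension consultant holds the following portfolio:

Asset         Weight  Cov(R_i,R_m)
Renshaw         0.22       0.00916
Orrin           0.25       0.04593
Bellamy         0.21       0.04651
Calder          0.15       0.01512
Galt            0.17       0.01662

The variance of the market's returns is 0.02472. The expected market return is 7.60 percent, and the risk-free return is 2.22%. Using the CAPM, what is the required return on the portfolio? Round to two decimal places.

β_Renshaw = 0.00916 / 0.02472 = 0.3706
β_Orrin = 0.04593 / 0.02472 = 1.8580
β_Bellamy = 0.04651 / 0.02472 = 1.8815
β_Calder = 0.01512 / 0.02472 = 0.6117
β_Galt = 0.01662 / 0.02472 = 0.6723
β_P = Σ w_i β_i = 0.22×0.3706 + 0.25×1.8580 + 0.21×1.8815 + 0.15×0.6117 + 0.17×0.6723 = 1.1472
MRP = 7.60% − 2.22% = 5.38%
E(R_P) = R_f + β_P × MRP = 2.22% + 1.1472 × 5.38% = 8.39%

8.39%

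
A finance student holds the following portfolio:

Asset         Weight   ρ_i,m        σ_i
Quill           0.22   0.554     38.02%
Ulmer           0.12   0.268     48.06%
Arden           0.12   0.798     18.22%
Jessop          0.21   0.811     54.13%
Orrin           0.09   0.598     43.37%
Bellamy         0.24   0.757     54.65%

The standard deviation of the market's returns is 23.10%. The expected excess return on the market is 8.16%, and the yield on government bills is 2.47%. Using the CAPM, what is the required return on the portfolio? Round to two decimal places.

β_Quill = 0.554 × 38.02% / 23.10% = 0.9118
β_Ulmer = 0.268 × 48.06% / 23.10% = 0.5576
β_Arden = 0.798 × 18.22% / 23.10% = 0.6294
β_Jessop = 0.811 × 54.13% / 23.10% = 1.9004
β_Orrin = 0.598 × 43.37% / 23.10% = 1.1227
β_Bellamy = 0.757 × 54.65% / 23.10% = 1.7909
β_P = Σ w_i β_i = 0.22×0.9118 + 0.12×0.5576 + 0.12×0.6294 + 0.21×1.9004 + 0.09×1.1227 + 0.24×1.7909 = 1.2730
E(R_P) = R_f + β_P × MRP = 2.47% + 1.2730 × 8.16% = 12.86%

12.86%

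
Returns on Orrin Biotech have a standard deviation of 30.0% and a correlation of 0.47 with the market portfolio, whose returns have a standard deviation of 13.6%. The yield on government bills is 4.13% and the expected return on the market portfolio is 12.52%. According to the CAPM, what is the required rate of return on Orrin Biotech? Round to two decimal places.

12.83%

β = ρ × σ_i / σ_m = 0.47 × 30.0% / 13.6% = 1.0368
MRP = 12.52% − 4.13% = 8.39%
E(R) = 4.13% + 1.0368 × 8.39% = 12.83%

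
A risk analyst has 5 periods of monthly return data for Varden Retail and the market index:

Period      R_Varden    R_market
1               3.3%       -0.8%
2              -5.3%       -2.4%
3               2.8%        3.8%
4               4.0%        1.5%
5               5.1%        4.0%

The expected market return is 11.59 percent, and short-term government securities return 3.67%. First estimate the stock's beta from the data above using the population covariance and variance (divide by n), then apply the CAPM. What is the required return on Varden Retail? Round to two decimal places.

Mean R_i = (3.3 − 5.3 + 2.8 + 4.0 + 5.1) / 5 = 1.9800%
Mean R_m = (-0.8 − 2.4 + 3.8 + 1.5 + 4.0) / 5 = 1.2200%
Σ(R_i − R̄_i)(R_m − R̄_m) = 35.0420  ⇒  Cov = 35.0420 / 5 = 7.0084
Σ(R_m − R̄_m)² = 31.6480  ⇒  Var(R_m) = 31.6480 / 5 = 6.3296
β = Cov / Var(R_m) = 7.0084 / 6.3296 = 1.1072
MRP = 11.59% − 3.67% = 7.92%
E(R) = R_f + β × MRP = 3.67% + 1.1072 × 7.92% = 12.44%

12.44%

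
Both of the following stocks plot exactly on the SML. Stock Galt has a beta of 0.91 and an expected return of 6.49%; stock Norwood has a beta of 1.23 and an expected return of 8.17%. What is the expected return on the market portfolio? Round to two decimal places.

Both satisfy E(R) = R_f + β·MRP, so the slope of the SML is
MRP = (8.17% − 6.49%) / (1.23 − 0.91) = 1.68% / 0.32 = 5.2500%
R_f = E(R_Galt) − β_Galt·MRP = 6.49% − 0.91 × 5.2500% = 1.7125%
E(R_m) = R_f + MRP = 1.7125% + 5.2500% = 6.96%

6.96%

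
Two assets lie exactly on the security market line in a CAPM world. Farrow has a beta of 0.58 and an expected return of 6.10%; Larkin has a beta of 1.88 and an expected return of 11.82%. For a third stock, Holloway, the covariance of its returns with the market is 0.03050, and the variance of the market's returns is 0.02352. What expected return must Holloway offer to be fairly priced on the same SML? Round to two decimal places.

9.25%

MRP = (11.82% − 6.10%) / (1.88 − 0.58) = 4.4000%
R_f = 6.10% − 0.58 × 4.4000% = 3.5480%
β_Holloway = Cov / Var(R_m) = 0.03050 / 0.02352 = 1.2968
E(R_Holloway) = R_f + β × MRP = 3.5480% + 1.2968 × 4.4000% = 9.25%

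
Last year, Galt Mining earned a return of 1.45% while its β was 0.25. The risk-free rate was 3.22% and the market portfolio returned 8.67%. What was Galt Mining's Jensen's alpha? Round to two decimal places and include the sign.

Market excess return = 8.67% − 3.22% = 5.45%
CAPM benchmark = R_f + β(R_m − R_f) = 3.22% + 0.25 × 5.45% = 4.5825%
α = actual − benchmark = 1.45% − 4.5825% = -3.13%

-3.13%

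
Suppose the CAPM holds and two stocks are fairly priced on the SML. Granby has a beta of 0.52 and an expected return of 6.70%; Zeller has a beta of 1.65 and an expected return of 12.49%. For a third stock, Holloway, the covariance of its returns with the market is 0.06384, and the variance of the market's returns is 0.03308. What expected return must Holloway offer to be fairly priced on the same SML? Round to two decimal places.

MRP = (12.49% − 6.70%) / (1.65 − 0.52) = 5.1239%
R_f = 6.70% − 0.52 × 5.1239% = 4.0356%
β_Holloway = Cov / Var(R_m) = 0.06384 / 0.03308 = 1.9299
E(R_Holloway) = R_f + β × MRP = 4.0356% + 1.9299 × 5.1239% = 13.92%

13.92%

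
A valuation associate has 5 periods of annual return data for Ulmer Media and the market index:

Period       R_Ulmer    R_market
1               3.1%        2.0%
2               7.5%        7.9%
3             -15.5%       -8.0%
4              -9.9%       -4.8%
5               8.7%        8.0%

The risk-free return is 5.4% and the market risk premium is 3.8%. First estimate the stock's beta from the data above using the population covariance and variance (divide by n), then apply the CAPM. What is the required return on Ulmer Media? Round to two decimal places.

11.00%

Mean R_i = (3.1 + 7.5 − 15.5 − 9.9 + 8.7) / 5 = -1.2200%
Mean R_m = (2.0 + 7.9 − 8.0 − 4.8 + 8.0) / 5 = 1.0200%
Σ(R_i − R̄_i)(R_m − R̄_m) = 312.7920  ⇒  Cov = 312.7920 / 5 = 62.5584
Σ(R_m − R̄_m)² = 212.2480  ⇒  Var(R_m) = 212.2480 / 5 = 42.4496
β = Cov / Var(R_m) = 62.5584 / 42.4496 = 1.4737
E(R) = R_f + β × MRP = 5.4% + 1.4737 × 3.8% = 11.00%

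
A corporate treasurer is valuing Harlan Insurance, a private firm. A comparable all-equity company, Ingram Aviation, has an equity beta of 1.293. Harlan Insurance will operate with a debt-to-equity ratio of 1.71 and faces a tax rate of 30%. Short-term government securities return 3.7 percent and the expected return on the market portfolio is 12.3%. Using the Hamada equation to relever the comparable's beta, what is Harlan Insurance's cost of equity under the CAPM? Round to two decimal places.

28.13%

β_L = β_U × [1 + (1 − t)(D/E)] = 1.293 × [1 + (1 − 0.30) × 1.71]
    = 1.293 × [1 + 0.70 × 1.71] = 1.293 × 2.1970 = 2.8407
MRP = 12.3% − 3.7% = 8.60%
E(R) = R_f + β_L × MRP = 3.7% + 2.8407 × 8.6% = 28.13%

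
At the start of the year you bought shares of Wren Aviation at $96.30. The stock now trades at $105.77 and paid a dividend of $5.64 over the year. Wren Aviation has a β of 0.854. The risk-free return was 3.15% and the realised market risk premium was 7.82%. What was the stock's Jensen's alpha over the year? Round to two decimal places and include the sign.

Realised HPR = (P1 + D1 − P0) / P0 = (105.77 + 5.64 − 96.30) / 96.30 = 15.11 / 96.30 = 15.6906%
CAPM required = R_f + β·MRP = 3.15% + 0.854 × 7.82% = 9.82828%
α = realised − required = 15.6906% − 9.82828% = +5.86%

+5.86%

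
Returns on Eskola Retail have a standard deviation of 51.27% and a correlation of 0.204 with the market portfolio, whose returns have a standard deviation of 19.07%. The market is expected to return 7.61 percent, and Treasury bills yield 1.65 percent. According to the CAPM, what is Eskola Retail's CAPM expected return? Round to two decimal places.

4.92%

β = ρ × σ_i / σ_m = 0.204 × 51.27% / 19.07% = 0.5485
MRP = 7.61% − 1.65% = 5.96%
E(R) = 1.65% + 0.5485 × 5.96% = 4.92%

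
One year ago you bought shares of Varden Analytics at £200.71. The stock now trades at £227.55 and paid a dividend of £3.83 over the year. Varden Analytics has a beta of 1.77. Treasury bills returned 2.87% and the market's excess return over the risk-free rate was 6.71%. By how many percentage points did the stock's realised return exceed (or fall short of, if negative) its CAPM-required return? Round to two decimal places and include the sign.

+0.53%

Realised HPR = (P1 + D1 − P0) / P0 = (227.55 + 3.83 − 200.71) / 200.71 = 30.67 / 200.71 = 15.2808%
CAPM required = R_f + β·MRP = 2.87% + 1.77 × 6.71% = 14.7467%
α = realised − required = 15.2808% − 14.7467% = +0.53%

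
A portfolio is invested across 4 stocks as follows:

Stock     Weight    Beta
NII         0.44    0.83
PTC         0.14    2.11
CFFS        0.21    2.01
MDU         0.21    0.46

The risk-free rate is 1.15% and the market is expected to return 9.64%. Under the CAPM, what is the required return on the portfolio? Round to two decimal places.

11.16%

β_P = Σ w_i β_i = 0.44×0.83 + 0.14×2.11 + 0.21×2.01 + 0.21×0.46 = 1.1793
MRP = 9.64% − 1.15% = 8.49%
E(R_P) = R_f + β_P × MRP = 1.15% + 1.1793 × 8.49% = 11.16%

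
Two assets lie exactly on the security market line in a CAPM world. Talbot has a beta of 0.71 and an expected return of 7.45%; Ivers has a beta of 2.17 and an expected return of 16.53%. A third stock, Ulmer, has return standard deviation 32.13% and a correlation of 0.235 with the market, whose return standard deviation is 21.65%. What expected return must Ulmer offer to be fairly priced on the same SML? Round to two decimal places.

MRP = (16.53% − 7.45%) / (2.17 − 0.71) = 6.2192%
R_f = 7.45% − 0.71 × 6.2192% = 3.0344%
β_Ulmer = ρ·σ_i/σ_m = 0.235 × 32.13 / 21.65 = 0.3488
E(R_Ulmer) = R_f + β × MRP = 3.0344% + 0.3488 × 6.2192% = 5.20%

5.20%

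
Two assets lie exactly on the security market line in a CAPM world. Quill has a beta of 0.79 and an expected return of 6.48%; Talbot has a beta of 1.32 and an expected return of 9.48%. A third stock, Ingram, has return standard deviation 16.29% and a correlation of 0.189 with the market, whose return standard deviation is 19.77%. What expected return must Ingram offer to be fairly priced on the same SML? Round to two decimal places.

2.89%

MRP = (9.48% − 6.48%) / (1.32 − 0.79) = 5.6604%
R_f = 6.48% − 0.79 × 5.6604% = 2.0083%
β_Ingram = ρ·σ_i/σ_m = 0.189 × 16.29 / 19.77 = 0.1557
E(R_Ingram) = R_f + β × MRP = 2.0083% + 0.1557 × 5.6604% = 2.89%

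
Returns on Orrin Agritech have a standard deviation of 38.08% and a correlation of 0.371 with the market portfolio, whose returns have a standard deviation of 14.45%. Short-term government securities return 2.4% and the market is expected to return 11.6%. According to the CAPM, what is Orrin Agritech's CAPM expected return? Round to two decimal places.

11.39%

β = ρ × σ_i / σ_m = 0.371 × 38.08% / 14.45% = 0.9777
MRP = 11.6% − 2.4% = 9.20%
E(R) = 2.4% + 0.9777 × 9.2% = 11.39%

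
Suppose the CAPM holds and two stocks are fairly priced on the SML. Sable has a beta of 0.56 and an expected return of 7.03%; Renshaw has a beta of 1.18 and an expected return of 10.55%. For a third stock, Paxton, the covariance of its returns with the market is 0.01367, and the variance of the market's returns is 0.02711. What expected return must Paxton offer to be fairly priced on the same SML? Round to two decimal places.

MRP = (10.55% − 7.03%) / (1.18 − 0.56) = 5.6774%
R_f = 7.03% − 0.56 × 5.6774% = 3.8507%
β_Paxton = Cov / Var(R_m) = 0.01367 / 0.02711 = 0.5042
E(R_Paxton) = R_f + β × MRP = 3.8507% + 0.5042 × 5.6774% = 6.71%

6.71%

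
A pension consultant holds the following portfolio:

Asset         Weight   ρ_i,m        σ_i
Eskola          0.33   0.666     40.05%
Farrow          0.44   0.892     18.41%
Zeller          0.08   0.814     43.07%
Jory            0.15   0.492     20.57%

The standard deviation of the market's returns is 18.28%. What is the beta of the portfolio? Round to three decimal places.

β_Eskola = 0.666 × 40.05% / 18.28% = 1.4592
β_Farrow = 0.892 × 18.41% / 18.28% = 0.8983
β_Zeller = 0.814 × 43.07% / 18.28% = 1.9179
β_Jory = 0.492 × 20.57% / 18.28% = 0.5536
β_P = Σ w_i β_i = 0.33×1.4592 + 0.44×0.8983 + 0.08×1.9179 + 0.15×0.5536 = 1.1133

1.113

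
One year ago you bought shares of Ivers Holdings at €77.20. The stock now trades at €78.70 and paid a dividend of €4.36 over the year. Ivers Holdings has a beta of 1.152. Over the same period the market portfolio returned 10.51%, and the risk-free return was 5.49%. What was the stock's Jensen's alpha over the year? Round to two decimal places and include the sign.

-3.68%

Realised HPR = (P1 + D1 − P0) / P0 = (78.70 + 4.36 − 77.20) / 77.20 = 5.86 / 77.20 = 7.5907%
MRP = 10.51% − 5.49% = 5.02%
CAPM required = R_f + β·MRP = 5.49% + 1.152 × 5.02% = 11.27304%
α = realised − required = 7.5907% − 11.27304% = -3.68%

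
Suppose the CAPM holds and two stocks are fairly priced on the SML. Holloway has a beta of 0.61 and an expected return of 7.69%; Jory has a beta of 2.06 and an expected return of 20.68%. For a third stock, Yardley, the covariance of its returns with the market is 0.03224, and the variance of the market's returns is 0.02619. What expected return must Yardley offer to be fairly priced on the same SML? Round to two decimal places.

13.25%

MRP = (20.68% − 7.69%) / (2.06 − 0.61) = 8.9586%
R_f = 7.69% − 0.61 × 8.9586% = 2.2253%
β_Yardley = Cov / Var(R_m) = 0.03224 / 0.02619 = 1.2310
E(R_Yardley) = R_f + β × MRP = 2.2253% + 1.2310 × 8.9586% = 13.25%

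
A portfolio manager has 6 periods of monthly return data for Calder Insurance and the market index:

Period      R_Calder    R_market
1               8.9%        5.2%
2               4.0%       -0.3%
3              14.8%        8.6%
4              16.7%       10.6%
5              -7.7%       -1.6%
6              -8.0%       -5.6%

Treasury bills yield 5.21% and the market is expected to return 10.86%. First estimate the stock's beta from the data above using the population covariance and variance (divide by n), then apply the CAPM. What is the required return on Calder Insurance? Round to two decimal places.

14.42%

Mean R_i = (8.9 + 4.0 + 14.8 + 16.7 − 7.7 − 8.0) / 6 = 4.7833%
Mean R_m = (5.2 − 0.3 + 8.6 + 10.6 − 1.6 − 5.6) / 6 = 2.8167%
Σ(R_i − R̄_i)(R_m − R̄_m) = 325.6617  ⇒  Cov = 325.6617 / 6 = 54.2770
Σ(R_m − R̄_m)² = 199.7683  ⇒  Var(R_m) = 199.7683 / 6 = 33.2947
β = Cov / Var(R_m) = 54.2770 / 33.2947 = 1.6302
MRP = 10.86% − 5.21% = 5.65%
E(R) = R_f + β × MRP = 5.21% + 1.6302 × 5.65% = 14.42%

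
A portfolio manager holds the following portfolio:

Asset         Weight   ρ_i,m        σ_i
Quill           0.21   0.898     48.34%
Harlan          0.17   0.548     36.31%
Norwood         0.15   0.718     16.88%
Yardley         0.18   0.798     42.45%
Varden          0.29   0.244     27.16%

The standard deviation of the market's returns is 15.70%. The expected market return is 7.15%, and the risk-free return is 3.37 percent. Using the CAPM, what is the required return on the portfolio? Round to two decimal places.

8.75%

β_Quill = 0.898 × 48.34% / 15.70% = 2.7649
β_Harlan = 0.548 × 36.31% / 15.70% = 1.2674
β_Norwood = 0.718 × 16.88% / 15.70% = 0.7720
β_Yardley = 0.798 × 42.45% / 15.70% = 2.1576
β_Varden = 0.244 × 27.16% / 15.70% = 0.4221
β_P = Σ w_i β_i = 0.21×2.7649 + 0.17×1.2674 + 0.15×0.7720 + 0.18×2.1576 + 0.29×0.4221 = 1.4227
MRP = 7.15% − 3.37% = 3.78%
E(R_P) = R_f + β_P × MRP = 3.37% + 1.4227 × 3.78% = 8.75%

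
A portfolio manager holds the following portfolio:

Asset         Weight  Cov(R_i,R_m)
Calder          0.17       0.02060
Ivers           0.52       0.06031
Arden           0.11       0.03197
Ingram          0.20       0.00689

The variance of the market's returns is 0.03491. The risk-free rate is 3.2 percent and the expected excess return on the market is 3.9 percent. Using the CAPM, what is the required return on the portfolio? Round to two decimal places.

7.64%

β_Calder = 0.02060 / 0.03491 = 0.5901
β_Ivers = 0.06031 / 0.03491 = 1.7276
β_Arden = 0.03197 / 0.03491 = 0.9158
β_Ingram = 0.00689 / 0.03491 = 0.1974
β_P = Σ w_i β_i = 0.17×0.5901 + 0.52×1.7276 + 0.11×0.9158 + 0.20×0.1974 = 1.1389
E(R_P) = R_f + β_P × MRP = 3.2% + 1.1389 × 3.9% = 7.64%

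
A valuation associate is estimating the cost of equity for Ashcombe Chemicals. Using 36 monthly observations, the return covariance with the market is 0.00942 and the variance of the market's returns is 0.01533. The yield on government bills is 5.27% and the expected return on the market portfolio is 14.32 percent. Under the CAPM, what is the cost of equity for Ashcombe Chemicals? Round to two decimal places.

10.83%

β = Cov(R_i, R_m) / Var(R_m) = 0.00942 / 0.01533 = 0.6145
MRP = 14.32% − 5.27% = 9.05%
E(R) = R_f + β × MRP = 5.27% + 0.6145 × 9.05% = 10.83%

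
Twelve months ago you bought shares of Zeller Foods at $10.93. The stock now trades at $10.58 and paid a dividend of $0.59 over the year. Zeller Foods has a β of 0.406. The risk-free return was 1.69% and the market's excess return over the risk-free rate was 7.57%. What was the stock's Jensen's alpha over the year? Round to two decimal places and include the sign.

-2.57%

Realised HPR = (P1 + D1 − P0) / P0 = (10.58 + 0.59 − 10.93) / 10.93 = 0.24 / 10.93 = 2.1958%
CAPM required = R_f + β·MRP = 1.69% + 0.406 × 7.57% = 4.76342%
α = realised − required = 2.1958% − 4.76342% = -2.57%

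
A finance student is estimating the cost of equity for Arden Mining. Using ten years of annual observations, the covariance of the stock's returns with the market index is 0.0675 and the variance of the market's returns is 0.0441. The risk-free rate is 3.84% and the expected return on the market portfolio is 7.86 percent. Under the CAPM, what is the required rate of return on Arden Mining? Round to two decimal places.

9.99%

β = Cov(R_i, R_m) / Var(R_m) = 0.0675 / 0.0441 = 1.5306
MRP = 7.86% − 3.84% = 4.02%
E(R) = R_f + β × MRP = 3.84% + 1.5306 × 4.02% = 9.99%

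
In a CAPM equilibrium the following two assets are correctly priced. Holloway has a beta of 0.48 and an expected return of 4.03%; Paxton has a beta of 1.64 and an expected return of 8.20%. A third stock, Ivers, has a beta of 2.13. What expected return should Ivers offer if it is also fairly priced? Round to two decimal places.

9.96%

MRP (SML slope) = (8.20% − 4.03%) / (1.64 − 0.48) = 4.17% / 1.16 = 3.5948%
R_f (intercept) = 4.03% − 0.48 × 3.5948% = 2.3045%
E(R_Ivers) = R_f + β × MRP = 2.3045% + 2.13 × 3.5948% = 9.96%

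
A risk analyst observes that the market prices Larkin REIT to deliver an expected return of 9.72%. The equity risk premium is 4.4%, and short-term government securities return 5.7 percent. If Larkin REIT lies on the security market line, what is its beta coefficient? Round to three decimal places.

0.914

β = (E(R) − R_f) / MRP = (9.72% − 5.7%) / 4.4% = 4.02% / 4.4% = 0.914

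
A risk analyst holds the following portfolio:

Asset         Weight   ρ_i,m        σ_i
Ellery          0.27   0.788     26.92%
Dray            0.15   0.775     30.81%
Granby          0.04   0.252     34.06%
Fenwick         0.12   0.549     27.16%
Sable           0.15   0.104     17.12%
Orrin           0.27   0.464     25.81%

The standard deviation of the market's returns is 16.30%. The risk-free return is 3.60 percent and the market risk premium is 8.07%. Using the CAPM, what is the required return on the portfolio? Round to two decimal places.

β_Ellery = 0.788 × 26.92% / 16.30% = 1.3014
β_Dray = 0.775 × 30.81% / 16.30% = 1.4649
β_Granby = 0.252 × 34.06% / 16.30% = 0.5266
β_Fenwick = 0.549 × 27.16% / 16.30% = 0.9148
β_Sable = 0.104 × 17.12% / 16.30% = 0.1092
β_Orrin = 0.464 × 25.81% / 16.30% = 0.7347
β_P = Σ w_i β_i = 0.27×1.3014 + 0.15×1.4649 + 0.04×0.5266 + 0.12×0.9148 + 0.15×0.1092 + 0.27×0.7347 = 0.9167
E(R_P) = R_f + β_P × MRP = 3.60% + 0.9167 × 8.07% = 11.00%

11.00%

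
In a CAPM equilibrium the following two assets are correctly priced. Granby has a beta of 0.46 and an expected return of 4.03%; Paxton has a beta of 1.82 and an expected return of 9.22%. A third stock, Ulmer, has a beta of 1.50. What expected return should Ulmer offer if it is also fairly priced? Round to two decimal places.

MRP (SML slope) = (9.22% − 4.03%) / (1.82 − 0.46) = 5.19% / 1.36 = 3.8162%
R_f (intercept) = 4.03% − 0.46 × 3.8162% = 2.2745%
E(R_Ulmer) = R_f + β × MRP = 2.2745% + 1.50 × 3.8162% = 8.00%

8.00%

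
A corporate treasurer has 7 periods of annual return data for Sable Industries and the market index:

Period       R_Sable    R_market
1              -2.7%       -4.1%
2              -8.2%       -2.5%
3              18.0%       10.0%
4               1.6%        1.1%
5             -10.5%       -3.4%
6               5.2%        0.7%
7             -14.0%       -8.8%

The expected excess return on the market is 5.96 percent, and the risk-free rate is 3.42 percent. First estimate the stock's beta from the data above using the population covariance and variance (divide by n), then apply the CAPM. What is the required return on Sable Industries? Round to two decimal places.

Mean R_i = (-2.7 − 8.2 + 18.0 + 1.6 − 10.5 + 5.2 − 14.0) / 7 = -1.5143%
Mean R_m = (-4.1 − 2.5 + 10.0 + 1.1 − 3.4 + 0.7 − 8.8) / 7 = -1.0000%
Σ(R_i − R̄_i)(R_m − R̄_m) = 365.2700  ⇒  Cov = 365.2700 / 7 = 52.1814
Σ(R_m − R̄_m)² = 206.7600  ⇒  Var(R_m) = 206.7600 / 7 = 29.5371
β = Cov / Var(R_m) = 52.1814 / 29.5371 = 1.7666
E(R) = R_f + β × MRP = 3.42% + 1.7666 × 5.96% = 13.95%

13.95%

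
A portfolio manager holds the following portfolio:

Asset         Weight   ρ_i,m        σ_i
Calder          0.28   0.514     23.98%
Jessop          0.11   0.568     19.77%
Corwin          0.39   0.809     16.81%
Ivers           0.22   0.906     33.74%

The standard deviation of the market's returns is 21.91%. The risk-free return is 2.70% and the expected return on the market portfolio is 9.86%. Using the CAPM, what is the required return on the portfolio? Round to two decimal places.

β_Calder = 0.514 × 23.98% / 21.91% = 0.5626
β_Jessop = 0.568 × 19.77% / 21.91% = 0.5125
β_Corwin = 0.809 × 16.81% / 21.91% = 0.6207
β_Ivers = 0.906 × 33.74% / 21.91% = 1.3952
β_P = Σ w_i β_i = 0.28×0.5626 + 0.11×0.5125 + 0.39×0.6207 + 0.22×1.3952 = 0.7629
MRP = 9.86% − 2.70% = 7.16%
E(R_P) = R_f + β_P × MRP = 2.70% + 0.7629 × 7.16% = 8.16%

8.16%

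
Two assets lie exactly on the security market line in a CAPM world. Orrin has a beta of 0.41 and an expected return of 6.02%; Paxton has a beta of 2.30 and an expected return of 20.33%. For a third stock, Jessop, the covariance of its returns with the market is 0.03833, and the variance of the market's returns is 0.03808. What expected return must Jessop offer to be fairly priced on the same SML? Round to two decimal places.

10.54%

MRP = (20.33% − 6.02%) / (2.30 − 0.41) = 7.5714%
R_f = 6.02% − 0.41 × 7.5714% = 2.9157%
β_Jessop = Cov / Var(R_m) = 0.03833 / 0.03808 = 1.0066
E(R_Jessop) = R_f + β × MRP = 2.9157% + 1.0066 × 7.5714% = 10.54%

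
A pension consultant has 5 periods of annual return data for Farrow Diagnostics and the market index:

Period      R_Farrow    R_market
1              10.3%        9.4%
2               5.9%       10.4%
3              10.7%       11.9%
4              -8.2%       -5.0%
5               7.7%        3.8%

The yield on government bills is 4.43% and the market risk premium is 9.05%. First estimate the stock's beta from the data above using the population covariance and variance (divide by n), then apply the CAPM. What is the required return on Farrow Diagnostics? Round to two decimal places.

13.63%

Mean R_i = (10.3 + 5.9 + 10.7 − 8.2 + 7.7) / 5 = 5.2800%
Mean R_m = (9.4 + 10.4 + 11.9 − 5.0 + 3.8) / 5 = 6.1000%
Σ(R_i − R̄_i)(R_m − R̄_m) = 194.7300  ⇒  Cov = 194.7300 / 5 = 38.9460
Σ(R_m − R̄_m)² = 191.5200  ⇒  Var(R_m) = 191.5200 / 5 = 38.3040
β = Cov / Var(R_m) = 38.9460 / 38.3040 = 1.0168
E(R) = R_f + β × MRP = 4.43% + 1.0168 × 9.05% = 13.63%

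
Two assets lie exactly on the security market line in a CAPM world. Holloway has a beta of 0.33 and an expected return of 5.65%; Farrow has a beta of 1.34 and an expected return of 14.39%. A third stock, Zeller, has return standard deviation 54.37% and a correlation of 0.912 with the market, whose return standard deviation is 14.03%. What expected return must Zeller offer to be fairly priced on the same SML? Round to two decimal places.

33.38%

MRP = (14.39% − 5.65%) / (1.34 − 0.33) = 8.6535%
R_f = 5.65% − 0.33 × 8.6535% = 2.7943%
β_Zeller = ρ·σ_i/σ_m = 0.912 × 54.37 / 14.03 = 3.5342
E(R_Zeller) = R_f + β × MRP = 2.7943% + 3.5342 × 8.6535% = 33.38%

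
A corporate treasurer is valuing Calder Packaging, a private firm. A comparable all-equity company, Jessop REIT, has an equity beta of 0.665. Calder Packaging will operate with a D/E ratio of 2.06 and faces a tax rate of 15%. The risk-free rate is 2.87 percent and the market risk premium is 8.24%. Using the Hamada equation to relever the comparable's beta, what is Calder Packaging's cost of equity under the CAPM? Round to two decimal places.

β_L = β_U × [1 + (1 − t)(D/E)] = 0.665 × [1 + (1 − 0.15) × 2.06]
    = 0.665 × [1 + 0.85 × 2.06] = 0.665 × 2.7510 = 1.8294
E(R) = R_f + β_L × MRP = 2.87% + 1.8294 × 8.24% = 17.94%

17.94%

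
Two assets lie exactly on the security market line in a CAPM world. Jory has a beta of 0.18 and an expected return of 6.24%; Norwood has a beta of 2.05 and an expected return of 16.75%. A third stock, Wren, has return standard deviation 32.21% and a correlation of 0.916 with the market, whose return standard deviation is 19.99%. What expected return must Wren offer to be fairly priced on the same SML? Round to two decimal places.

MRP = (16.75% − 6.24%) / (2.05 − 0.18) = 5.6203%
R_f = 6.24% − 0.18 × 5.6203% = 5.2283%
β_Wren = ρ·σ_i/σ_m = 0.916 × 32.21 / 19.99 = 1.4760
E(R_Wren) = R_f + β × MRP = 5.2283% + 1.4760 × 5.6203% = 13.52%

13.52%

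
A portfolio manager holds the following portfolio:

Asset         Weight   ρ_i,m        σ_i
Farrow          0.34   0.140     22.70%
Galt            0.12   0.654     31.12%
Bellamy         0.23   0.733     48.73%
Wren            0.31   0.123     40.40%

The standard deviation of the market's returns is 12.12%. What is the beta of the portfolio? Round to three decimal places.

1.096

β_Farrow = 0.140 × 22.70% / 12.12% = 0.2622
β_Galt = 0.654 × 31.12% / 12.12% = 1.6792
β_Bellamy = 0.733 × 48.73% / 12.12% = 2.9471
β_Wren = 0.123 × 40.40% / 12.12% = 0.4100
β_P = Σ w_i β_i = 0.34×0.2622 + 0.12×1.6792 + 0.23×2.9471 + 0.31×0.4100 = 1.0956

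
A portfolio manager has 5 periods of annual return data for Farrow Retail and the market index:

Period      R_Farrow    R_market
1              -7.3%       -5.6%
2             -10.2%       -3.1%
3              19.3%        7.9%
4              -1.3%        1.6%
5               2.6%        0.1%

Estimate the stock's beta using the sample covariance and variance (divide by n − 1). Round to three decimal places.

2.104

Mean R_i = (-7.3 − 10.2 + 19.3 − 1.3 + 2.6) / 5 = 0.6200%
Mean R_m = (-5.6 − 3.1 + 7.9 + 1.6 + 0.1) / 5 = 0.1800%
Σ(R_i − R̄_i)(R_m − R̄_m) = 222.5920  ⇒  Cov = 222.5920 / 4 = 55.6480
Σ(R_m − R̄_m)² = 105.7880  ⇒  Var(R_m) = 105.7880 / 4 = 26.4470
β = Cov / Var(R_m) = 55.6480 / 26.4470 = 2.1041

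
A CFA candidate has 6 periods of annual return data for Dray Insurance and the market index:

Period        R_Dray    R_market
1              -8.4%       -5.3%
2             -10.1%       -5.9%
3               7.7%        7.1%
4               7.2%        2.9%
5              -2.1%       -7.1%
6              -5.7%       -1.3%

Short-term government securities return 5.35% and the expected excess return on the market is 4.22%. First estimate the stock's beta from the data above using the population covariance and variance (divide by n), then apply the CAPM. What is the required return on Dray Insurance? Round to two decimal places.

Mean R_i = (-8.4 − 10.1 + 7.7 + 7.2 − 2.1 − 5.7) / 6 = -1.9000%
Mean R_m = (-5.3 − 5.9 + 7.1 + 2.9 − 7.1 − 1.3) / 6 = -1.6000%
Σ(R_i − R̄_i)(R_m − R̄_m) = 183.7400  ⇒  Cov = 183.7400 / 6 = 30.6233
Σ(R_m − R̄_m)² = 158.4600  ⇒  Var(R_m) = 158.4600 / 6 = 26.4100
β = Cov / Var(R_m) = 30.6233 / 26.4100 = 1.1595
E(R) = R_f + β × MRP = 5.35% + 1.1595 × 4.22% = 10.24%

10.24%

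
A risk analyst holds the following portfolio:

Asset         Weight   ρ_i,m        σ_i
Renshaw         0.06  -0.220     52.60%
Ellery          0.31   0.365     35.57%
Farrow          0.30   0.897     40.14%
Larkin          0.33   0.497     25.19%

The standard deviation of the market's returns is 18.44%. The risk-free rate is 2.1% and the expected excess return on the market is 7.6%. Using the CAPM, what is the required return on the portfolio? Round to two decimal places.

β_Renshaw = -0.220 × 52.60% / 18.44% = -0.6275
β_Ellery = 0.365 × 35.57% / 18.44% = 0.7041
β_Farrow = 0.897 × 40.14% / 18.44% = 1.9526
β_Larkin = 0.497 × 25.19% / 18.44% = 0.6789
β_P = Σ w_i β_i = 0.06×-0.6275 + 0.31×0.7041 + 0.30×1.9526 + 0.33×0.6789 = 0.9904
E(R_P) = R_f + β_P × MRP = 2.1% + 0.9904 × 7.6% = 9.63%

9.63%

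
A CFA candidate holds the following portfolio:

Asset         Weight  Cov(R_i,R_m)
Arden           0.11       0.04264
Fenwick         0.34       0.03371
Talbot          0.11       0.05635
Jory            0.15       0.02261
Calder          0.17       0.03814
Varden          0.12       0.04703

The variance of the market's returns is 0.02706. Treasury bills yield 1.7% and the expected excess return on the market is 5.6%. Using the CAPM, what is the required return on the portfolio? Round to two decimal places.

β_Arden = 0.04264 / 0.02706 = 1.5758
β_Fenwick = 0.03371 / 0.02706 = 1.2458
β_Talbot = 0.05635 / 0.02706 = 2.0824
β_Jory = 0.02261 / 0.02706 = 0.8356
β_Calder = 0.03814 / 0.02706 = 1.4095
β_Varden = 0.04703 / 0.02706 = 1.7380
β_P = Σ w_i β_i = 0.11×1.5758 + 0.34×1.2458 + 0.11×2.0824 + 0.15×0.8356 + 0.17×1.4095 + 0.12×1.7380 = 1.3995
E(R_P) = R_f + β_P × MRP = 1.7% + 1.3995 × 5.6% = 9.54%

9.54%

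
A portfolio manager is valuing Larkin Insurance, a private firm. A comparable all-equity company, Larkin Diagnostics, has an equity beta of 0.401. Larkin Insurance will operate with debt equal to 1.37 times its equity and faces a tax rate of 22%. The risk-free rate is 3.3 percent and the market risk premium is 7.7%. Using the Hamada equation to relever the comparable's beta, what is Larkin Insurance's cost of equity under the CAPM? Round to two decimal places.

β_L = β_U × [1 + (1 − t)(D/E)] = 0.401 × [1 + (1 − 0.22) × 1.37]
    = 0.401 × [1 + 0.78 × 1.37] = 0.401 × 2.0686 = 0.8295
E(R) = R_f + β_L × MRP = 3.3% + 0.8295 × 7.7% = 9.69%

9.69%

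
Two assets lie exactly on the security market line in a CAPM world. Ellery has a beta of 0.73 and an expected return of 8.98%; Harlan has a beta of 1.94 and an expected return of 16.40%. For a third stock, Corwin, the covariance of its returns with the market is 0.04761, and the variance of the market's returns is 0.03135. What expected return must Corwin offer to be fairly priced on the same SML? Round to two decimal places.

13.82%

MRP = (16.40% − 8.98%) / (1.94 − 0.73) = 6.1322%
R_f = 8.98% − 0.73 × 6.1322% = 4.5035%
β_Corwin = Cov / Var(R_m) = 0.04761 / 0.03135 = 1.5187
E(R_Corwin) = R_f + β × MRP = 4.5035% + 1.5187 × 6.1322% = 13.82%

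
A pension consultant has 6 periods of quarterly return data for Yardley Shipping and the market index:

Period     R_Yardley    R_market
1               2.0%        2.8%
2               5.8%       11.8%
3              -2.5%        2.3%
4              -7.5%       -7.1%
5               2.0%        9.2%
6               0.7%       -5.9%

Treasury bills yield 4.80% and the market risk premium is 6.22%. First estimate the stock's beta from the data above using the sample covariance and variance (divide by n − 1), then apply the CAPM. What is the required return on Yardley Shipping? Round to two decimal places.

7.65%

Mean R_i = (2.0 + 5.8 − 2.5 − 7.5 + 2.0 + 0.7) / 6 = 0.0833%
Mean R_m = (2.8 + 11.8 + 2.3 − 7.1 + 9.2 − 5.9) / 6 = 2.1833%
Σ(R_i − R̄_i)(R_m − R̄_m) = 134.7183  ⇒  Cov = 134.7183 / 5 = 26.9437
Σ(R_m − R̄_m)² = 293.6283  ⇒  Var(R_m) = 293.6283 / 5 = 58.7257
β = Cov / Var(R_m) = 26.9437 / 58.7257 = 0.4588
E(R) = R_f + β × MRP = 4.80% + 0.4588 × 6.22% = 7.65%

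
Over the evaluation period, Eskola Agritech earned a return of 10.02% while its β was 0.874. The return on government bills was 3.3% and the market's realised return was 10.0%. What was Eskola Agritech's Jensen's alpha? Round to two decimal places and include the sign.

+0.86%

Market excess return = 10.0% − 3.3% = 6.70%
CAPM benchmark = R_f + β(R_m − R_f) = 3.3% + 0.874 × 6.7% = 9.1558%
α = actual − benchmark = 10.02% − 9.1558% = +0.86%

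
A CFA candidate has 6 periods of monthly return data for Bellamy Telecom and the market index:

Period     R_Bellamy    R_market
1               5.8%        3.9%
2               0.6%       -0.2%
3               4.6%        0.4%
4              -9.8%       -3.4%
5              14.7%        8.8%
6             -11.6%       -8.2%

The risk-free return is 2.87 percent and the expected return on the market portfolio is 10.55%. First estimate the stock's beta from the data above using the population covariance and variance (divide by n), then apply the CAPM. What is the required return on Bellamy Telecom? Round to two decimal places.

15.47%

Mean R_i = (5.8 + 0.6 + 4.6 − 9.8 + 14.7 − 11.6) / 6 = 0.7167%
Mean R_m = (3.9 − 0.2 + 0.4 − 3.4 + 8.8 − 8.2) / 6 = 0.2167%
Σ(R_i − R̄_i)(R_m − R̄_m) = 281.2083  ⇒  Cov = 281.2083 / 6 = 46.8681
Σ(R_m − R̄_m)² = 171.3683  ⇒  Var(R_m) = 171.3683 / 6 = 28.5614
β = Cov / Var(R_m) = 46.8681 / 28.5614 = 1.6410
MRP = 10.55% − 2.87% = 7.68%
E(R) = R_f + β × MRP = 2.87% + 1.6410 × 7.68% = 15.47%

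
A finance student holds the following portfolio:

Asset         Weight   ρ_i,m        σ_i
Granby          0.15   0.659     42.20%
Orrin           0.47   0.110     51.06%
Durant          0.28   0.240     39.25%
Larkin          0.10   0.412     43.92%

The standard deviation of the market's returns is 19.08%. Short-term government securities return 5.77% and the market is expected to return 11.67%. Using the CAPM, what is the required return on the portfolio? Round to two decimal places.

9.25%

β_Granby = 0.659 × 42.20% / 19.08% = 1.4575
β_Orrin = 0.110 × 51.06% / 19.08% = 0.2944
β_Durant = 0.240 × 39.25% / 19.08% = 0.4937
β_Larkin = 0.412 × 43.92% / 19.08% = 0.9484
β_P = Σ w_i β_i = 0.15×1.4575 + 0.47×0.2944 + 0.28×0.4937 + 0.10×0.9484 = 0.5901
MRP = 11.67% − 5.77% = 5.90%
E(R_P) = R_f + β_P × MRP = 5.77% + 0.5901 × 5.90% = 9.25%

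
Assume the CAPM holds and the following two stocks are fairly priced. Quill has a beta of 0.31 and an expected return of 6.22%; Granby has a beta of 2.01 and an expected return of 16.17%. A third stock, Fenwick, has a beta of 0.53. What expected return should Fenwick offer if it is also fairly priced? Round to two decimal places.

7.51%

MRP (SML slope) = (16.17% − 6.22%) / (2.01 − 0.31) = 9.95% / 1.70 = 5.8529%
R_f (intercept) = 6.22% − 0.31 × 5.8529% = 4.4056%
E(R_Fenwick) = R_f + β × MRP = 4.4056% + 0.53 × 5.8529% = 7.51%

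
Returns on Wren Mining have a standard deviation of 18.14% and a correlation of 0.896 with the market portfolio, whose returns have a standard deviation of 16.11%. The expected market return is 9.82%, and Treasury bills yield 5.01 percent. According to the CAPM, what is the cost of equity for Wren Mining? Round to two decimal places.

9.86%

β = ρ × σ_i / σ_m = 0.896 × 18.14% / 16.11% = 1.0089
MRP = 9.82% − 5.01% = 4.81%
E(R) = 5.01% + 1.0089 × 4.81% = 9.86%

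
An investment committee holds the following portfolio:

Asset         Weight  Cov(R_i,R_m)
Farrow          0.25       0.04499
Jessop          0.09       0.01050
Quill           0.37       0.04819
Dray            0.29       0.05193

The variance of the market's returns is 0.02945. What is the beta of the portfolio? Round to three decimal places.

β_Farrow = 0.04499 / 0.02945 = 1.5277
β_Jessop = 0.01050 / 0.02945 = 0.3565
β_Quill = 0.04819 / 0.02945 = 1.6363
β_Dray = 0.05193 / 0.02945 = 1.7633
β_P = Σ w_i β_i = 0.25×1.5277 + 0.09×0.3565 + 0.37×1.6363 + 0.29×1.7633 = 1.5308

1.531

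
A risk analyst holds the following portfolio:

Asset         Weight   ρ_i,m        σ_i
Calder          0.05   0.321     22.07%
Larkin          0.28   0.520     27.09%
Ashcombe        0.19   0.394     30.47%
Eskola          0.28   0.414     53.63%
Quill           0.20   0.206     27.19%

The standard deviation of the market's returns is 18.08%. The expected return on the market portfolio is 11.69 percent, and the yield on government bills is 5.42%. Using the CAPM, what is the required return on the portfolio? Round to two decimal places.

β_Calder = 0.321 × 22.07% / 18.08% = 0.3918
β_Larkin = 0.520 × 27.09% / 18.08% = 0.7791
β_Ashcombe = 0.394 × 30.47% / 18.08% = 0.6640
β_Eskola = 0.414 × 53.63% / 18.08% = 1.2280
β_Quill = 0.206 × 27.19% / 18.08% = 0.3098
β_P = Σ w_i β_i = 0.05×0.3918 + 0.28×0.7791 + 0.19×0.6640 + 0.28×1.2280 + 0.20×0.3098 = 0.7697
MRP = 11.69% − 5.42% = 6.27%
E(R_P) = R_f + β_P × MRP = 5.42% + 0.7697 × 6.27% = 10.25%

10.25%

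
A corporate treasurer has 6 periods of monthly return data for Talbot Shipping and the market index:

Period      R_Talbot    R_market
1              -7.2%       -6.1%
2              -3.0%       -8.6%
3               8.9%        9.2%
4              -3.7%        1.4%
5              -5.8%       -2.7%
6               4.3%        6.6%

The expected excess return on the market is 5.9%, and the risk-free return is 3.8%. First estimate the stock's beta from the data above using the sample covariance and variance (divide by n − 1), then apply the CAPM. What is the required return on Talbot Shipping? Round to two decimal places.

8.31%

Mean R_i = (-7.2 − 3.0 + 8.9 − 3.7 − 5.8 + 4.3) / 6 = -1.0833%
Mean R_m = (-6.1 − 8.6 + 9.2 + 1.4 − 2.7 + 6.6) / 6 = -0.0333%
Σ(R_i − R̄_i)(R_m − R̄_m) = 190.2433  ⇒  Cov = 190.2433 / 5 = 38.0487
Σ(R_m − R̄_m)² = 248.6133  ⇒  Var(R_m) = 248.6133 / 5 = 49.7227
β = Cov / Var(R_m) = 38.0487 / 49.7227 = 0.7652
E(R) = R_f + β × MRP = 3.8% + 0.7652 × 5.9% = 8.31%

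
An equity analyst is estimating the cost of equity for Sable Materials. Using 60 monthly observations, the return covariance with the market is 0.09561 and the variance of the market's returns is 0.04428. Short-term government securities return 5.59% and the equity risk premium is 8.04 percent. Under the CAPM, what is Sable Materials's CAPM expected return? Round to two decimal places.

β = Cov(R_i, R_m) / Var(R_m) = 0.09561 / 0.04428 = 2.1592
E(R) = R_f + β × MRP = 5.59% + 2.1592 × 8.04% = 22.95%

22.95%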